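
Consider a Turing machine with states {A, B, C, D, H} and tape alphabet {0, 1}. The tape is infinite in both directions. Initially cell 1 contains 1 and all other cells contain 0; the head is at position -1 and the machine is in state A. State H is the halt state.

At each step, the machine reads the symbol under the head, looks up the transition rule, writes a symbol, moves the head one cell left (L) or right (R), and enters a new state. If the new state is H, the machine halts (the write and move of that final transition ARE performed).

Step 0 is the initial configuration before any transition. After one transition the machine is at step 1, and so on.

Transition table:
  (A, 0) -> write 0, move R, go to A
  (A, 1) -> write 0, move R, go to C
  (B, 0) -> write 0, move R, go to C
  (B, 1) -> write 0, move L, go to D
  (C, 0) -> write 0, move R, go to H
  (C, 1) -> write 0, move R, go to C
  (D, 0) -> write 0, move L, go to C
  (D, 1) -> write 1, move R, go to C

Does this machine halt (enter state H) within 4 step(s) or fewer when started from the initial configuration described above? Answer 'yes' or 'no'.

Answer: yes

Derivation:
Step 1: in state A at pos -1, read 0 -> (A,0)->write 0,move R,goto A. Now: state=A, head=0, tape[-2..2]=00010 (head:   ^)
Step 2: in state A at pos 0, read 0 -> (A,0)->write 0,move R,goto A. Now: state=A, head=1, tape[-2..2]=00010 (head:    ^)
Step 3: in state A at pos 1, read 1 -> (A,1)->write 0,move R,goto C. Now: state=C, head=2, tape[-2..3]=000000 (head:     ^)
Step 4: in state C at pos 2, read 0 -> (C,0)->write 0,move R,goto H. Now: state=H, head=3, tape[-2..4]=0000000 (head:      ^)
State H reached at step 4; 4 <= 4 -> yes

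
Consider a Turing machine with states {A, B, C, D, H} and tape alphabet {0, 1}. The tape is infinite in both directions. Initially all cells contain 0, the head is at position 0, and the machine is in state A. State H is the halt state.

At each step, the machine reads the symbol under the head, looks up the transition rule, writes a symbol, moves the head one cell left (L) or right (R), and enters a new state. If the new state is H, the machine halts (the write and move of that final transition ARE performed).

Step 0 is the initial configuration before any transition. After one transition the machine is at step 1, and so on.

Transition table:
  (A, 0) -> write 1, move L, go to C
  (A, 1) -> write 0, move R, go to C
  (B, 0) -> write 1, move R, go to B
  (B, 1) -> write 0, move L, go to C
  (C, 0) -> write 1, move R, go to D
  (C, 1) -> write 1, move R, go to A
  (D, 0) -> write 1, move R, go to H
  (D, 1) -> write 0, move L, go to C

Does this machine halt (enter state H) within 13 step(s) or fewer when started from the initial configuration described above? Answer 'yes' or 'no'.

Step 1: in state A at pos 0, read 0 -> (A,0)->write 1,move L,goto C. Now: state=C, head=-1, tape[-2..1]=0010 (head:  ^)
Step 2: in state C at pos -1, read 0 -> (C,0)->write 1,move R,goto D. Now: state=D, head=0, tape[-2..1]=0110 (head:   ^)
Step 3: in state D at pos 0, read 1 -> (D,1)->write 0,move L,goto C. Now: state=C, head=-1, tape[-2..1]=0100 (head:  ^)
Step 4: in state C at pos -1, read 1 -> (C,1)->write 1,move R,goto A. Now: state=A, head=0, tape[-2..1]=0100 (head:   ^)
Step 5: in state A at pos 0, read 0 -> (A,0)->write 1,move L,goto C. Now: state=C, head=-1, tape[-2..1]=0110 (head:  ^)
Step 6: in state C at pos -1, read 1 -> (C,1)->write 1,move R,goto A. Now: state=A, head=0, tape[-2..1]=0110 (head:   ^)
Step 7: in state A at pos 0, read 1 -> (A,1)->write 0,move R,goto C. Now: state=C, head=1, tape[-2..2]=01000 (head:    ^)
Step 8: in state C at pos 1, read 0 -> (C,0)->write 1,move R,goto D. Now: state=D, head=2, tape[-2..3]=010100 (head:     ^)
Step 9: in state D at pos 2, read 0 -> (D,0)->write 1,move R,goto H. Now: state=H, head=3, tape[-2..4]=0101100 (head:      ^)
State H reached at step 9; 9 <= 13 -> yes

Answer: yes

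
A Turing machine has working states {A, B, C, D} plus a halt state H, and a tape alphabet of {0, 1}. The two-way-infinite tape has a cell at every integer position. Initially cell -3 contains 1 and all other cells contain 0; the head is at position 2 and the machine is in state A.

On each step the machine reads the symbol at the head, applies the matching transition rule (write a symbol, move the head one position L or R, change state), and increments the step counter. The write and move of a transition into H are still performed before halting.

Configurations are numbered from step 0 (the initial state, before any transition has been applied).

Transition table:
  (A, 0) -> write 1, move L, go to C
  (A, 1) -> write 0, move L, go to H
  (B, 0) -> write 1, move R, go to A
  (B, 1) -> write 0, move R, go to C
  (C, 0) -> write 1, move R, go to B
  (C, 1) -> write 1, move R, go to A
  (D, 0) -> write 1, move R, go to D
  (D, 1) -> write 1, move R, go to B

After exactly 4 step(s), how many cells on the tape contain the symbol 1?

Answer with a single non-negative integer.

Answer: 3

Derivation:
Step 1: in state A at pos 2, read 0 -> (A,0)->write 1,move L,goto C. Now: state=C, head=1, tape[-4..3]=01000010 (head:      ^)
Step 2: in state C at pos 1, read 0 -> (C,0)->write 1,move R,goto B. Now: state=B, head=2, tape[-4..3]=01000110 (head:       ^)
Step 3: in state B at pos 2, read 1 -> (B,1)->write 0,move R,goto C. Now: state=C, head=3, tape[-4..4]=010001000 (head:        ^)
Step 4: in state C at pos 3, read 0 -> (C,0)->write 1,move R,goto B. Now: state=B, head=4, tape[-4..5]=0100010100 (head:         ^)
Cells containing 1 after step 4: {-3, 1, 3} -> 3 cell(s)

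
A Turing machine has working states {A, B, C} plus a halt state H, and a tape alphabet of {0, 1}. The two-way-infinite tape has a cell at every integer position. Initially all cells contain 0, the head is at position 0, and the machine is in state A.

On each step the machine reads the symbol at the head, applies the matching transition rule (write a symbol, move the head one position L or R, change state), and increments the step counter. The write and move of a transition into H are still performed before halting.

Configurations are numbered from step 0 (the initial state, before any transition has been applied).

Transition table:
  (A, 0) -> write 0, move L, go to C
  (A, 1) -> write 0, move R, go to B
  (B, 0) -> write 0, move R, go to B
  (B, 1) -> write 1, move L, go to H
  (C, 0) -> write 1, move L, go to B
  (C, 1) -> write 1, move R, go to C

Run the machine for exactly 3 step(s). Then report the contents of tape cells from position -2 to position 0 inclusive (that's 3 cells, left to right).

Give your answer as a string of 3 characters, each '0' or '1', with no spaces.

Answer: 010

Derivation:
Step 1: in state A at pos 0, read 0 -> (A,0)->write 0,move L,goto C. Now: state=C, head=-1, tape[-2..1]=0000 (head:  ^)
Step 2: in state C at pos -1, read 0 -> (C,0)->write 1,move L,goto B. Now: state=B, head=-2, tape[-3..1]=00100 (head:  ^)
Step 3: in state B at pos -2, read 0 -> (B,0)->write 0,move R,goto B. Now: state=B, head=-1, tape[-3..1]=00100 (head:   ^)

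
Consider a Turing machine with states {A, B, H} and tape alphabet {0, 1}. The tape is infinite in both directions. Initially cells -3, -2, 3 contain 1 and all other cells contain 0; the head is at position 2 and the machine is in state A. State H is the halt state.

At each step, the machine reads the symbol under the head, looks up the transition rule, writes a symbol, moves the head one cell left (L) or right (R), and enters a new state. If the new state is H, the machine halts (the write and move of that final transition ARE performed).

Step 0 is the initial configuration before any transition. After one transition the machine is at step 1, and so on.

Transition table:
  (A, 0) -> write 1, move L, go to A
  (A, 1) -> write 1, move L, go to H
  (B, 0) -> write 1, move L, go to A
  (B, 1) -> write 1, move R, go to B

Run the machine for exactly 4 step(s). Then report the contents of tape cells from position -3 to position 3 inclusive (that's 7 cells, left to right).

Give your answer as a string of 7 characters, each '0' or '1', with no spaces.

Answer: 1111111

Derivation:
Step 1: in state A at pos 2, read 0 -> (A,0)->write 1,move L,goto A. Now: state=A, head=1, tape[-4..4]=011000110 (head:      ^)
Step 2: in state A at pos 1, read 0 -> (A,0)->write 1,move L,goto A. Now: state=A, head=0, tape[-4..4]=011001110 (head:     ^)
Step 3: in state A at pos 0, read 0 -> (A,0)->write 1,move L,goto A. Now: state=A, head=-1, tape[-4..4]=011011110 (head:    ^)
Step 4: in state A at pos -1, read 0 -> (A,0)->write 1,move L,goto A. Now: state=A, head=-2, tape[-4..4]=011111110 (head:   ^)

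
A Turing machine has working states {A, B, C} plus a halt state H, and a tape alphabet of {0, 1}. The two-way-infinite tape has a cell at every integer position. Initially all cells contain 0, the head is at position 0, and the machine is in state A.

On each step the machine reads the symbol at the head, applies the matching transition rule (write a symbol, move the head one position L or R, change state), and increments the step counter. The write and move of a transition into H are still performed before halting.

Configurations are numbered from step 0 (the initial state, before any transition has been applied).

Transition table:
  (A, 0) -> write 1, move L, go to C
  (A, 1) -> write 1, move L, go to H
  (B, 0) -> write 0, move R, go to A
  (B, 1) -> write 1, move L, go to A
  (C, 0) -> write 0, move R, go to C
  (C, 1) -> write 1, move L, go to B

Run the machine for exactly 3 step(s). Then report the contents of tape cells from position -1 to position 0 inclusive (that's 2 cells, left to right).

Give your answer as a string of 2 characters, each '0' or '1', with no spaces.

Step 1: in state A at pos 0, read 0 -> (A,0)->write 1,move L,goto C. Now: state=C, head=-1, tape[-2..1]=0010 (head:  ^)
Step 2: in state C at pos -1, read 0 -> (C,0)->write 0,move R,goto C. Now: state=C, head=0, tape[-2..1]=0010 (head:   ^)
Step 3: in state C at pos 0, read 1 -> (C,1)->write 1,move L,goto B. Now: state=B, head=-1, tape[-2..1]=0010 (head:  ^)

Answer: 01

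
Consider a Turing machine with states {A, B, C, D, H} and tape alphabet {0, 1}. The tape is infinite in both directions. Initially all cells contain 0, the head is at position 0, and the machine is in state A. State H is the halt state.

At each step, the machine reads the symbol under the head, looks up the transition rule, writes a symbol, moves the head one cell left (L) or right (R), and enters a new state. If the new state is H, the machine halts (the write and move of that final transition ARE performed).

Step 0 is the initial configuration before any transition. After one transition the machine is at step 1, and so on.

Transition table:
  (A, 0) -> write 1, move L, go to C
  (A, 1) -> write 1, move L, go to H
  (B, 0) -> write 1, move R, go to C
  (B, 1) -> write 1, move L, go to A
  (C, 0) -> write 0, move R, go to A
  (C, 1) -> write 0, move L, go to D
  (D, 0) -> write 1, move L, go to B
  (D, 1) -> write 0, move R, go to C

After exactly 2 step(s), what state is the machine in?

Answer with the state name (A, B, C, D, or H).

Answer: A

Derivation:
Step 1: in state A at pos 0, read 0 -> (A,0)->write 1,move L,goto C. Now: state=C, head=-1, tape[-2..1]=0010 (head:  ^)
Step 2: in state C at pos -1, read 0 -> (C,0)->write 0,move R,goto A. Now: state=A, head=0, tape[-2..1]=0010 (head:   ^)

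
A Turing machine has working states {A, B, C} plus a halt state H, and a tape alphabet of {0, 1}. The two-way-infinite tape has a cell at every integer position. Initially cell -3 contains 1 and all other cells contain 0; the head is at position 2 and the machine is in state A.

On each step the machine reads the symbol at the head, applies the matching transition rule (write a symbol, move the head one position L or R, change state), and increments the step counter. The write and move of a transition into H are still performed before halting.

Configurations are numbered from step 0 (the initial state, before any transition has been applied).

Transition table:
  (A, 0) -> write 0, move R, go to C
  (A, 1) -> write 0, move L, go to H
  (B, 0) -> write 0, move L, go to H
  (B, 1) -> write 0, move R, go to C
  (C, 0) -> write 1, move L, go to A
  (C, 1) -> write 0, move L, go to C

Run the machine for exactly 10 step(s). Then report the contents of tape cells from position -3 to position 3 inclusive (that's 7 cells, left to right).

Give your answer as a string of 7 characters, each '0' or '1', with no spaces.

Answer: 1000000

Derivation:
Step 1: in state A at pos 2, read 0 -> (A,0)->write 0,move R,goto C. Now: state=C, head=3, tape[-4..4]=010000000 (head:        ^)
Step 2: in state C at pos 3, read 0 -> (C,0)->write 1,move L,goto A. Now: state=A, head=2, tape[-4..4]=010000010 (head:       ^)
Step 3: in state A at pos 2, read 0 -> (A,0)->write 0,move R,goto C. Now: state=C, head=3, tape[-4..4]=010000010 (head:        ^)
Step 4: in state C at pos 3, read 1 -> (C,1)->write 0,move L,goto C. Now: state=C, head=2, tape[-4..4]=010000000 (head:       ^)
Step 5: in state C at pos 2, read 0 -> (C,0)->write 1,move L,goto A. Now: state=A, head=1, tape[-4..4]=010000100 (head:      ^)
Step 6: in state A at pos 1, read 0 -> (A,0)->write 0,move R,goto C. Now: state=C, head=2, tape[-4..4]=010000100 (head:       ^)
Step 7: in state C at pos 2, read 1 -> (C,1)->write 0,move L,goto C. Now: state=C, head=1, tape[-4..4]=010000000 (head:      ^)
Step 8: in state C at pos 1, read 0 -> (C,0)->write 1,move L,goto A. Now: state=A, head=0, tape[-4..4]=010001000 (head:     ^)
Step 9: in state A at pos 0, read 0 -> (A,0)->write 0,move R,goto C. Now: state=C, head=1, tape[-4..4]=010001000 (head:      ^)
Step 10: in state C at pos 1, read 1 -> (C,1)->write 0,move L,goto C. Now: state=C, head=0, tape[-4..4]=010000000 (head:     ^)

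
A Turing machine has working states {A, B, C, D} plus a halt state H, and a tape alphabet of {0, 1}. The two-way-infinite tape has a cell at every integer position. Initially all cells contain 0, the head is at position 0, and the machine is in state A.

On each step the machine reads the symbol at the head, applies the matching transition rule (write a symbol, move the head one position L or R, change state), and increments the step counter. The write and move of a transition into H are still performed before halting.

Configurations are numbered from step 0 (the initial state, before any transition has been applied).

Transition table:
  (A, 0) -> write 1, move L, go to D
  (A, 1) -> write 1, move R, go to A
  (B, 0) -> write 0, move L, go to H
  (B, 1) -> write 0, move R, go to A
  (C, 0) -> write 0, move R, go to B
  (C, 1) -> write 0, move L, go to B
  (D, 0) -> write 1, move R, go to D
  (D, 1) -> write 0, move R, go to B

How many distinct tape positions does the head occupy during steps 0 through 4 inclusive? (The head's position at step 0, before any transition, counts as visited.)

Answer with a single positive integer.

Answer: 3

Derivation:
Step 1: in state A at pos 0, read 0 -> (A,0)->write 1,move L,goto D. Now: state=D, head=-1, tape[-2..1]=0010 (head:  ^)
Step 2: in state D at pos -1, read 0 -> (D,0)->write 1,move R,goto D. Now: state=D, head=0, tape[-2..1]=0110 (head:   ^)
Step 3: in state D at pos 0, read 1 -> (D,1)->write 0,move R,goto B. Now: state=B, head=1, tape[-2..2]=01000 (head:    ^)
Step 4: in state B at pos 1, read 0 -> (B,0)->write 0,move L,goto H. Now: state=H, head=0, tape[-2..2]=01000 (head:   ^)
Head positions at steps 0..4: starting at 0, distinct positions visited = {-1, 0, 1} -> 3 position(s)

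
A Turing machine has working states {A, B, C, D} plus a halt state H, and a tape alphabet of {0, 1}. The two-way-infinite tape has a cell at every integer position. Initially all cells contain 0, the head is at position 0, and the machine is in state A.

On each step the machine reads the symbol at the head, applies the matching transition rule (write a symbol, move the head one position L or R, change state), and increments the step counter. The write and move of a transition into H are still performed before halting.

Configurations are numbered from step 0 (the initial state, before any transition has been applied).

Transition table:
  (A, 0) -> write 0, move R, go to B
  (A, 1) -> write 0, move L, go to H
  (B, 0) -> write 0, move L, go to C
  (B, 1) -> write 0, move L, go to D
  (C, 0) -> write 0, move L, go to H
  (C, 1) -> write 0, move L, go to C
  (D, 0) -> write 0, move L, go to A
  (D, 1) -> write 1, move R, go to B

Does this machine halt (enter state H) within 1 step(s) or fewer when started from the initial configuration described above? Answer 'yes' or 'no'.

Answer: no

Derivation:
Step 1: in state A at pos 0, read 0 -> (A,0)->write 0,move R,goto B. Now: state=B, head=1, tape[-1..2]=0000 (head:   ^)
After 1 step(s): state = B (not H) -> not halted within 1 -> no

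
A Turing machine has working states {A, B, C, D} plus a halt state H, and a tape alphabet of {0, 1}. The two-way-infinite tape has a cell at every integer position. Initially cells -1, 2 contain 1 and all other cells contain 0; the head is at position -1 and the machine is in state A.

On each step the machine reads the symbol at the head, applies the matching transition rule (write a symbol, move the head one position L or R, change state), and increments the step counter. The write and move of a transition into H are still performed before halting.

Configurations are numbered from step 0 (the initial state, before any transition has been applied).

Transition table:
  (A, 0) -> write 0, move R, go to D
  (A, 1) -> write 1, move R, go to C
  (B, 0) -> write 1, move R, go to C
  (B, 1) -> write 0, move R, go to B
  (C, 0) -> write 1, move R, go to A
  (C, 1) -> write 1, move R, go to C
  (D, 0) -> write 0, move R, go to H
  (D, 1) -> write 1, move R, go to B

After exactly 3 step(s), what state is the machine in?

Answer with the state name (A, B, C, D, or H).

Answer: D

Derivation:
Step 1: in state A at pos -1, read 1 -> (A,1)->write 1,move R,goto C. Now: state=C, head=0, tape[-2..3]=010010 (head:   ^)
Step 2: in state C at pos 0, read 0 -> (C,0)->write 1,move R,goto A. Now: state=A, head=1, tape[-2..3]=011010 (head:    ^)
Step 3: in state A at pos 1, read 0 -> (A,0)->write 0,move R,goto D. Now: state=D, head=2, tape[-2..3]=011010 (head:     ^)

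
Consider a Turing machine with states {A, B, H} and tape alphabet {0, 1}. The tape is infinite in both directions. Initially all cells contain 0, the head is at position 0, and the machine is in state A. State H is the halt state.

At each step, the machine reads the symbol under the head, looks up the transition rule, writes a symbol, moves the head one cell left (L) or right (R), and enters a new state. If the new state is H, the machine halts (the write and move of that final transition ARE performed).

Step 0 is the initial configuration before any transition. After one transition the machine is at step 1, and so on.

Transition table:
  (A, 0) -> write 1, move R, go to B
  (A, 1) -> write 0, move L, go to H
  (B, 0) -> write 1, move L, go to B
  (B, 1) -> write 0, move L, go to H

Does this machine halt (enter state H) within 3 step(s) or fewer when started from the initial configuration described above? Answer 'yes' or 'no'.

Answer: yes

Derivation:
Step 1: in state A at pos 0, read 0 -> (A,0)->write 1,move R,goto B. Now: state=B, head=1, tape[-1..2]=0100 (head:   ^)
Step 2: in state B at pos 1, read 0 -> (B,0)->write 1,move L,goto B. Now: state=B, head=0, tape[-1..2]=0110 (head:  ^)
Step 3: in state B at pos 0, read 1 -> (B,1)->write 0,move L,goto H. Now: state=H, head=-1, tape[-2..2]=00010 (head:  ^)
State H reached at step 3; 3 <= 3 -> yes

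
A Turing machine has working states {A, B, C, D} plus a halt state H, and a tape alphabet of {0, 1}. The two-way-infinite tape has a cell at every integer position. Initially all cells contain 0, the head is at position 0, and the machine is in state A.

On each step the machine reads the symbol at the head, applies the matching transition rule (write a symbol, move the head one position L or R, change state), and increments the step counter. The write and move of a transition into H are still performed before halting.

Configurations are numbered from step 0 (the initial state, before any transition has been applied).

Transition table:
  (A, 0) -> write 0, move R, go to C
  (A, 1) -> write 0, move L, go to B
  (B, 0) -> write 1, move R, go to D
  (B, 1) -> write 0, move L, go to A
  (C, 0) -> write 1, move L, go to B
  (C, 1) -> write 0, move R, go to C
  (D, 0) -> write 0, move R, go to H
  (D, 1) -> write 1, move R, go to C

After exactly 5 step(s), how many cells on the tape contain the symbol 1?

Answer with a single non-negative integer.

Step 1: in state A at pos 0, read 0 -> (A,0)->write 0,move R,goto C. Now: state=C, head=1, tape[-1..2]=0000 (head:   ^)
Step 2: in state C at pos 1, read 0 -> (C,0)->write 1,move L,goto B. Now: state=B, head=0, tape[-1..2]=0010 (head:  ^)
Step 3: in state B at pos 0, read 0 -> (B,0)->write 1,move R,goto D. Now: state=D, head=1, tape[-1..2]=0110 (head:   ^)
Step 4: in state D at pos 1, read 1 -> (D,1)->write 1,move R,goto C. Now: state=C, head=2, tape[-1..3]=01100 (head:    ^)
Step 5: in state C at pos 2, read 0 -> (C,0)->write 1,move L,goto B. Now: state=B, head=1, tape[-1..3]=01110 (head:   ^)
Cells containing 1 after step 5: {0, 1, 2} -> 3 cell(s)

Answer: 3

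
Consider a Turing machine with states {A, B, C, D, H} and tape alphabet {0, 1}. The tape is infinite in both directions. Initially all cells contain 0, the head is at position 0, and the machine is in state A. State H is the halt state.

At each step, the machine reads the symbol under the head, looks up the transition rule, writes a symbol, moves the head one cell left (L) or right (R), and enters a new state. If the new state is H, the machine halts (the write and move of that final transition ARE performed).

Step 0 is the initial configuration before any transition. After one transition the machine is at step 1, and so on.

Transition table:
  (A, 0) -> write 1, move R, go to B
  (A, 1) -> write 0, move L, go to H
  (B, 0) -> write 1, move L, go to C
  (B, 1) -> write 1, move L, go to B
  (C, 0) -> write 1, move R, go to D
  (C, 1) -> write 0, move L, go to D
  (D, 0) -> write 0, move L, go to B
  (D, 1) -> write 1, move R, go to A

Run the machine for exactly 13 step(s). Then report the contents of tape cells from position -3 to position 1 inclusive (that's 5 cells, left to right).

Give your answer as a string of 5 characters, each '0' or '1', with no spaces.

Step 1: in state A at pos 0, read 0 -> (A,0)->write 1,move R,goto B. Now: state=B, head=1, tape[-1..2]=0100 (head:   ^)
Step 2: in state B at pos 1, read 0 -> (B,0)->write 1,move L,goto C. Now: state=C, head=0, tape[-1..2]=0110 (head:  ^)
Step 3: in state C at pos 0, read 1 -> (C,1)->write 0,move L,goto D. Now: state=D, head=-1, tape[-2..2]=00010 (head:  ^)
Step 4: in state D at pos -1, read 0 -> (D,0)->write 0,move L,goto B. Now: state=B, head=-2, tape[-3..2]=000010 (head:  ^)
Step 5: in state B at pos -2, read 0 -> (B,0)->write 1,move L,goto C. Now: state=C, head=-3, tape[-4..2]=0010010 (head:  ^)
Step 6: in state C at pos -3, read 0 -> (C,0)->write 1,move R,goto D. Now: state=D, head=-2, tape[-4..2]=0110010 (head:   ^)
Step 7: in state D at pos -2, read 1 -> (D,1)->write 1,move R,goto A. Now: state=A, head=-1, tape[-4..2]=0110010 (head:    ^)
Step 8: in state A at pos -1, read 0 -> (A,0)->write 1,move R,goto B. Now: state=B, head=0, tape[-4..2]=0111010 (head:     ^)
Step 9: in state B at pos 0, read 0 -> (B,0)->write 1,move L,goto C. Now: state=C, head=-1, tape[-4..2]=0111110 (head:    ^)
Step 10: in state C at pos -1, read 1 -> (C,1)->write 0,move L,goto D. Now: state=D, head=-2, tape[-4..2]=0110110 (head:   ^)
Step 11: in state D at pos -2, read 1 -> (D,1)->write 1,move R,goto A. Now: state=A, head=-1, tape[-4..2]=0110110 (head:    ^)
Step 12: in state A at pos -1, read 0 -> (A,0)->write 1,move R,goto B. Now: state=B, head=0, tape[-4..2]=0111110 (head:     ^)
Step 13: in state B at pos 0, read 1 -> (B,1)->write 1,move L,goto B. Now: state=B, head=-1, tape[-4..2]=0111110 (head:    ^)

Answer: 11111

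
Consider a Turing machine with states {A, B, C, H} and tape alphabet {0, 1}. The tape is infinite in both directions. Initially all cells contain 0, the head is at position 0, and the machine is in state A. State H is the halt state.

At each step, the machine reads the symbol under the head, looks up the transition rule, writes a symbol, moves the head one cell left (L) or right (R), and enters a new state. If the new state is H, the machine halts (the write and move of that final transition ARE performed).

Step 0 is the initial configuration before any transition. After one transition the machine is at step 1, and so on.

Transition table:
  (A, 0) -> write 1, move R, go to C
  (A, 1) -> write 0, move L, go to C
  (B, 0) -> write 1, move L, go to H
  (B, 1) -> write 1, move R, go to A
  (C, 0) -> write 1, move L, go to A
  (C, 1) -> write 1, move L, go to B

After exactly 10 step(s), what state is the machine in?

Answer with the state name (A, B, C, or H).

Answer: H

Derivation:
Step 1: in state A at pos 0, read 0 -> (A,0)->write 1,move R,goto C. Now: state=C, head=1, tape[-1..2]=0100 (head:   ^)
Step 2: in state C at pos 1, read 0 -> (C,0)->write 1,move L,goto A. Now: state=A, head=0, tape[-1..2]=0110 (head:  ^)
Step 3: in state A at pos 0, read 1 -> (A,1)->write 0,move L,goto C. Now: state=C, head=-1, tape[-2..2]=00010 (head:  ^)
Step 4: in state C at pos -1, read 0 -> (C,0)->write 1,move L,goto A. Now: state=A, head=-2, tape[-3..2]=001010 (head:  ^)
Step 5: in state A at pos -2, read 0 -> (A,0)->write 1,move R,goto C. Now: state=C, head=-1, tape[-3..2]=011010 (head:   ^)
Step 6: in state C at pos -1, read 1 -> (C,1)->write 1,move L,goto B. Now: state=B, head=-2, tape[-3..2]=011010 (head:  ^)
Step 7: in state B at pos -2, read 1 -> (B,1)->write 1,move R,goto A. Now: state=A, head=-1, tape[-3..2]=011010 (head:   ^)
Step 8: in state A at pos -1, read 1 -> (A,1)->write 0,move L,goto C. Now: state=C, head=-2, tape[-3..2]=010010 (head:  ^)
Step 9: in state C at pos -2, read 1 -> (C,1)->write 1,move L,goto B. Now: state=B, head=-3, tape[-4..2]=0010010 (head:  ^)
Step 10: in state B at pos -3, read 0 -> (B,0)->write 1,move L,goto H. Now: state=H, head=-4, tape[-5..2]=00110010 (head:  ^)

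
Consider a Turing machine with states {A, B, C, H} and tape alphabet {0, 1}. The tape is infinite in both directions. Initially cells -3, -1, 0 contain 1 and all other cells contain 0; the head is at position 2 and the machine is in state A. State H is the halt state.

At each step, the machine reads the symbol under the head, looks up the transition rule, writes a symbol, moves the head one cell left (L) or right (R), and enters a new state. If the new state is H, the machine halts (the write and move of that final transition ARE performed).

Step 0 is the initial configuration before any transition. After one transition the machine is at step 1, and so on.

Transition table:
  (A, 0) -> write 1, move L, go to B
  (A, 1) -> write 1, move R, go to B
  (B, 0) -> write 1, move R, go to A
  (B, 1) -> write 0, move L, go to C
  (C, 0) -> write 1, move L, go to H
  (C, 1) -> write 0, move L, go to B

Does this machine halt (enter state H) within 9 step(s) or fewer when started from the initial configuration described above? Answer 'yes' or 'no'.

Answer: no

Derivation:
Step 1: in state A at pos 2, read 0 -> (A,0)->write 1,move L,goto B. Now: state=B, head=1, tape[-4..3]=01011010 (head:      ^)
Step 2: in state B at pos 1, read 0 -> (B,0)->write 1,move R,goto A. Now: state=A, head=2, tape[-4..3]=01011110 (head:       ^)
Step 3: in state A at pos 2, read 1 -> (A,1)->write 1,move R,goto B. Now: state=B, head=3, tape[-4..4]=010111100 (head:        ^)
Step 4: in state B at pos 3, read 0 -> (B,0)->write 1,move R,goto A. Now: state=A, head=4, tape[-4..5]=0101111100 (head:         ^)
Step 5: in state A at pos 4, read 0 -> (A,0)->write 1,move L,goto B. Now: state=B, head=3, tape[-4..5]=0101111110 (head:        ^)
Step 6: in state B at pos 3, read 1 -> (B,1)->write 0,move L,goto C. Now: state=C, head=2, tape[-4..5]=0101111010 (head:       ^)
Step 7: in state C at pos 2, read 1 -> (C,1)->write 0,move L,goto B. Now: state=B, head=1, tape[-4..5]=0101110010 (head:      ^)
Step 8: in state B at pos 1, read 1 -> (B,1)->write 0,move L,goto C. Now: state=C, head=0, tape[-4..5]=0101100010 (head:     ^)
Step 9: in state C at pos 0, read 1 -> (C,1)->write 0,move L,goto B. Now: state=B, head=-1, tape[-4..5]=0101000010 (head:    ^)
After 9 step(s): state = B (not H) -> not halted within 9 -> no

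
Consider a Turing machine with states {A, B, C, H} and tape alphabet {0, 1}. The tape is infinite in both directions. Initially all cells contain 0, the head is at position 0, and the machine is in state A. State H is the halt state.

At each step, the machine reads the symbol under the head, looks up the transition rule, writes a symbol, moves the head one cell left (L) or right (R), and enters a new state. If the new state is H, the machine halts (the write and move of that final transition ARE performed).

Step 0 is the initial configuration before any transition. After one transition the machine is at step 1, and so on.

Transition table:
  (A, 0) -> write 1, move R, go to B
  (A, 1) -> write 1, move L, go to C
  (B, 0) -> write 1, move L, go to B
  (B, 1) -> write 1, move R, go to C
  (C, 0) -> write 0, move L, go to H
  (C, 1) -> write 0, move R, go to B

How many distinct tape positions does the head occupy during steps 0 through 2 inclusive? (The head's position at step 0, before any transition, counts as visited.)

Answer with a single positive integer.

Step 1: in state A at pos 0, read 0 -> (A,0)->write 1,move R,goto B. Now: state=B, head=1, tape[-1..2]=0100 (head:   ^)
Step 2: in state B at pos 1, read 0 -> (B,0)->write 1,move L,goto B. Now: state=B, head=0, tape[-1..2]=0110 (head:  ^)
Head positions at steps 0..2: starting at 0, distinct positions visited = {0, 1} -> 2 position(s)

Answer: 2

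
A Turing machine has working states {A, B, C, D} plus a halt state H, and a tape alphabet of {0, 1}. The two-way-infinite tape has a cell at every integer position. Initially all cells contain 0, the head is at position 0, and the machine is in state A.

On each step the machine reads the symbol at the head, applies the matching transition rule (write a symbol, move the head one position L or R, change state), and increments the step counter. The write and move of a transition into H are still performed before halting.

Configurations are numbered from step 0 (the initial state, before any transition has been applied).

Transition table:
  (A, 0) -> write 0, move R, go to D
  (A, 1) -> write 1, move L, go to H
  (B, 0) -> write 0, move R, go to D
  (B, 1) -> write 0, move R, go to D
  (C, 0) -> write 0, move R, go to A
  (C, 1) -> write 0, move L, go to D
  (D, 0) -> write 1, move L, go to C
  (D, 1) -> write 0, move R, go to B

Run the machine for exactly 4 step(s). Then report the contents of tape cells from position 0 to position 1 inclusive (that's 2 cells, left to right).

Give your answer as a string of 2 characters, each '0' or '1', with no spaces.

Answer: 01

Derivation:
Step 1: in state A at pos 0, read 0 -> (A,0)->write 0,move R,goto D. Now: state=D, head=1, tape[-1..2]=0000 (head:   ^)
Step 2: in state D at pos 1, read 0 -> (D,0)->write 1,move L,goto C. Now: state=C, head=0, tape[-1..2]=0010 (head:  ^)
Step 3: in state C at pos 0, read 0 -> (C,0)->write 0,move R,goto A. Now: state=A, head=1, tape[-1..2]=0010 (head:   ^)
Step 4: in state A at pos 1, read 1 -> (A,1)->write 1,move L,goto H. Now: state=H, head=0, tape[-1..2]=0010 (head:  ^)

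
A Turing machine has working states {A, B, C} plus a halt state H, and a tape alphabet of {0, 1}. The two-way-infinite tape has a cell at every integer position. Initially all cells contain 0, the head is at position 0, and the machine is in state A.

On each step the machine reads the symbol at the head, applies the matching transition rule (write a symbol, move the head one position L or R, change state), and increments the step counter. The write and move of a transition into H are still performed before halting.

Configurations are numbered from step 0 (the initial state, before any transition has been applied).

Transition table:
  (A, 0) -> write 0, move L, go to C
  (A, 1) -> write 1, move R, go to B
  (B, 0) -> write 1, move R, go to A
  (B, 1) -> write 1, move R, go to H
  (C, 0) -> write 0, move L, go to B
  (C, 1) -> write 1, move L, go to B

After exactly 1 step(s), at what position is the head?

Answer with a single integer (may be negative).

Step 1: in state A at pos 0, read 0 -> (A,0)->write 0,move L,goto C. Now: state=C, head=-1, tape[-2..1]=0000 (head:  ^)

Answer: -1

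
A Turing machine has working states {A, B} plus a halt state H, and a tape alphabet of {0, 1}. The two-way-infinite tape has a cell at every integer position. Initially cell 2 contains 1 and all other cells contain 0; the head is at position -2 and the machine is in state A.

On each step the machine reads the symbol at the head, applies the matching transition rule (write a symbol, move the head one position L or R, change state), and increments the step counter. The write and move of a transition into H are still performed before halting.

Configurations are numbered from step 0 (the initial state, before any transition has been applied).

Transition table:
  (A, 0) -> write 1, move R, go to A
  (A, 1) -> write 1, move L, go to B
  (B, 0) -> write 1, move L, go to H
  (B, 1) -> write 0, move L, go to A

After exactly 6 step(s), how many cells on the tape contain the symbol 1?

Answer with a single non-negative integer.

Step 1: in state A at pos -2, read 0 -> (A,0)->write 1,move R,goto A. Now: state=A, head=-1, tape[-3..3]=0100010 (head:   ^)
Step 2: in state A at pos -1, read 0 -> (A,0)->write 1,move R,goto A. Now: state=A, head=0, tape[-3..3]=0110010 (head:    ^)
Step 3: in state A at pos 0, read 0 -> (A,0)->write 1,move R,goto A. Now: state=A, head=1, tape[-3..3]=0111010 (head:     ^)
Step 4: in state A at pos 1, read 0 -> (A,0)->write 1,move R,goto A. Now: state=A, head=2, tape[-3..3]=0111110 (head:      ^)
Step 5: in state A at pos 2, read 1 -> (A,1)->write 1,move L,goto B. Now: state=B, head=1, tape[-3..3]=0111110 (head:     ^)
Step 6: in state B at pos 1, read 1 -> (B,1)->write 0,move L,goto A. Now: state=A, head=0, tape[-3..3]=0111010 (head:    ^)
Cells containing 1 after step 6: {-2, -1, 0, 2} -> 4 cell(s)

Answer: 4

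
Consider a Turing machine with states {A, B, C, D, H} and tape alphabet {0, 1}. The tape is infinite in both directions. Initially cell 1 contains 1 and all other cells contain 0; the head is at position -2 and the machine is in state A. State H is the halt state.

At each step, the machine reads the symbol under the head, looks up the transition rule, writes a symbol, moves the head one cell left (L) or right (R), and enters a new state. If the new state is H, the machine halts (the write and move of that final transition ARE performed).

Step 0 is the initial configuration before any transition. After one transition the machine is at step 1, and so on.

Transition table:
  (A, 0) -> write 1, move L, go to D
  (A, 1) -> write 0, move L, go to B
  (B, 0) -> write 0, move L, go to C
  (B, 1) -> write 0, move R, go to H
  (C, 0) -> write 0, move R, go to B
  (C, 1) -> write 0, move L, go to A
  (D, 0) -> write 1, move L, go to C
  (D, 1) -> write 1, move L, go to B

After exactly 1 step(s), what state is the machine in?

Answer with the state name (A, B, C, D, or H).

Answer: D

Derivation:
Step 1: in state A at pos -2, read 0 -> (A,0)->write 1,move L,goto D. Now: state=D, head=-3, tape[-4..2]=0010010 (head:  ^)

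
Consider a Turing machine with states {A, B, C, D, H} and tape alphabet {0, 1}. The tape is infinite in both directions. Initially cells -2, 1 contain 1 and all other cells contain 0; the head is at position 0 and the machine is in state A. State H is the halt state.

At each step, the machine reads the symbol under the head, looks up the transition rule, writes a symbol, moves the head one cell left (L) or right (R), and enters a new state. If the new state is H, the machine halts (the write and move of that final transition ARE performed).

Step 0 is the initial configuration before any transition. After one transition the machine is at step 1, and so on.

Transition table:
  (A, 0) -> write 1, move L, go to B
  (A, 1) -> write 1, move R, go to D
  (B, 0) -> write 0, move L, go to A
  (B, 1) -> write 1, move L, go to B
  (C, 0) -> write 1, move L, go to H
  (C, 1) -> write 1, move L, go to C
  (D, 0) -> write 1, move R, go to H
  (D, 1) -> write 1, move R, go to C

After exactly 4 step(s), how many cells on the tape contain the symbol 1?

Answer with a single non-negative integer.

Step 1: in state A at pos 0, read 0 -> (A,0)->write 1,move L,goto B. Now: state=B, head=-1, tape[-3..2]=010110 (head:   ^)
Step 2: in state B at pos -1, read 0 -> (B,0)->write 0,move L,goto A. Now: state=A, head=-2, tape[-3..2]=010110 (head:  ^)
Step 3: in state A at pos -2, read 1 -> (A,1)->write 1,move R,goto D. Now: state=D, head=-1, tape[-3..2]=010110 (head:   ^)
Step 4: in state D at pos -1, read 0 -> (D,0)->write 1,move R,goto H. Now: state=H, head=0, tape[-3..2]=011110 (head:    ^)
Cells containing 1 after step 4: {-2, -1, 0, 1} -> 4 cell(s)

Answer: 4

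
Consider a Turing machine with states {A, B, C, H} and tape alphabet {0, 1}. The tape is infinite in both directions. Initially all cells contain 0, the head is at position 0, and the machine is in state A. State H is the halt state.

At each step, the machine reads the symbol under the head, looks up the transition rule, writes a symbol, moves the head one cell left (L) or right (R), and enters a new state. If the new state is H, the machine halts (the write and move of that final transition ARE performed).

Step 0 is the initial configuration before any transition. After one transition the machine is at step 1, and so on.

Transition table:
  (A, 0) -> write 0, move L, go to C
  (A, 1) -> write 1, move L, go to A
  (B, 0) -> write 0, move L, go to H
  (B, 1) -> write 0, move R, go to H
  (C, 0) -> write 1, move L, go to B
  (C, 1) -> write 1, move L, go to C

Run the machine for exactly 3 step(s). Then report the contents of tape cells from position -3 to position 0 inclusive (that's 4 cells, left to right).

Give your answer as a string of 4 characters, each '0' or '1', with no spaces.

Answer: 0010

Derivation:
Step 1: in state A at pos 0, read 0 -> (A,0)->write 0,move L,goto C. Now: state=C, head=-1, tape[-2..1]=0000 (head:  ^)
Step 2: in state C at pos -1, read 0 -> (C,0)->write 1,move L,goto B. Now: state=B, head=-2, tape[-3..1]=00100 (head:  ^)
Step 3: in state B at pos -2, read 0 -> (B,0)->write 0,move L,goto H. Now: state=H, head=-3, tape[-4..1]=000100 (head:  ^)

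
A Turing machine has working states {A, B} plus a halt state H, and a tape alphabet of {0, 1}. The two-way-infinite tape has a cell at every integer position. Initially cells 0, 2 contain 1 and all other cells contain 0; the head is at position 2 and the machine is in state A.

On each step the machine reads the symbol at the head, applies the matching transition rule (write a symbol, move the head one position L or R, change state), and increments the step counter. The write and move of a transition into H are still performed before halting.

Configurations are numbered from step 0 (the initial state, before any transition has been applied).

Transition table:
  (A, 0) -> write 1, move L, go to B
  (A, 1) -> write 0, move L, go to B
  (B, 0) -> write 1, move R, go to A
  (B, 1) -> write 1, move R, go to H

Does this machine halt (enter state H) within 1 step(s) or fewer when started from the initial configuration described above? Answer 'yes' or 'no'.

Step 1: in state A at pos 2, read 1 -> (A,1)->write 0,move L,goto B. Now: state=B, head=1, tape[-1..3]=01000 (head:   ^)
After 1 step(s): state = B (not H) -> not halted within 1 -> no

Answer: no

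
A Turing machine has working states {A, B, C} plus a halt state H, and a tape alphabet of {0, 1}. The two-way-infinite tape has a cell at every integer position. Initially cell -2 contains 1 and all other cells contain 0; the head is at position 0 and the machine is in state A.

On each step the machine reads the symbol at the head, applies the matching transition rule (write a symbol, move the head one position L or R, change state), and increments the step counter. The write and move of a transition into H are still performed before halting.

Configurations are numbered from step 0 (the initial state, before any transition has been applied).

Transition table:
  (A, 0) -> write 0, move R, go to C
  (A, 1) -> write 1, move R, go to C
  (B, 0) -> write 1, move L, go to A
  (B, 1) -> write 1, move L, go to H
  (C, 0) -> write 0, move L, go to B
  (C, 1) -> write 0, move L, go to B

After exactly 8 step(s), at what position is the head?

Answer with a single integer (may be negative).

Answer: -2

Derivation:
Step 1: in state A at pos 0, read 0 -> (A,0)->write 0,move R,goto C. Now: state=C, head=1, tape[-3..2]=010000 (head:     ^)
Step 2: in state C at pos 1, read 0 -> (C,0)->write 0,move L,goto B. Now: state=B, head=0, tape[-3..2]=010000 (head:    ^)
Step 3: in state B at pos 0, read 0 -> (B,0)->write 1,move L,goto A. Now: state=A, head=-1, tape[-3..2]=010100 (head:   ^)
Step 4: in state A at pos -1, read 0 -> (A,0)->write 0,move R,goto C. Now: state=C, head=0, tape[-3..2]=010100 (head:    ^)
Step 5: in state C at pos 0, read 1 -> (C,1)->write 0,move L,goto B. Now: state=B, head=-1, tape[-3..2]=010000 (head:   ^)
Step 6: in state B at pos -1, read 0 -> (B,0)->write 1,move L,goto A. Now: state=A, head=-2, tape[-3..2]=011000 (head:  ^)
Step 7: in state A at pos -2, read 1 -> (A,1)->write 1,move R,goto C. Now: state=C, head=-1, tape[-3..2]=011000 (head:   ^)
Step 8: in state C at pos -1, read 1 -> (C,1)->write 0,move L,goto B. Now: state=B, head=-2, tape[-3..2]=010000 (head:  ^)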